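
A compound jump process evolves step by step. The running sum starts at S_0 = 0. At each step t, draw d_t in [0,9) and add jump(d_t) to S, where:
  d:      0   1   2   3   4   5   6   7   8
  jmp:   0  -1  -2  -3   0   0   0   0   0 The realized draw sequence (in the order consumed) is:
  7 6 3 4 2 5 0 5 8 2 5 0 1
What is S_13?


-8

t=0: S=0, d=7, jump=0, S_1=0
t=1: S=0, d=6, jump=0, S_2=0
t=2: S=0, d=3, jump=-3, S_3=-3
t=3: S=-3, d=4, jump=0, S_4=-3
t=4: S=-3, d=2, jump=-2, S_5=-5
t=5: S=-5, d=5, jump=0, S_6=-5
t=6: S=-5, d=0, jump=0, S_7=-5
t=7: S=-5, d=5, jump=0, S_8=-5
t=8: S=-5, d=8, jump=0, S_9=-5
t=9: S=-5, d=2, jump=-2, S_10=-7
t=10: S=-7, d=5, jump=0, S_11=-7
t=11: S=-7, d=0, jump=0, S_12=-7
t=12: S=-7, d=1, jump=-1, S_13=-8


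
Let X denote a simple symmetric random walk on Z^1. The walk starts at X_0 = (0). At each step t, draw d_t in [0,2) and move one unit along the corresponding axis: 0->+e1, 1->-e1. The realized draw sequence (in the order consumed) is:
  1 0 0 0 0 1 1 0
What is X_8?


t=0: X=(0), d=1 → -e1, X_1=(-1)
t=1: X=(-1), d=0 → +e1, X_2=(0)
t=2: X=(0), d=0 → +e1, X_3=(1)
t=3: X=(1), d=0 → +e1, X_4=(2)
t=4: X=(2), d=0 → +e1, X_5=(3)
t=5: X=(3), d=1 → -e1, X_6=(2)
t=6: X=(2), d=1 → -e1, X_7=(1)
t=7: X=(1), d=0 → +e1, X_8=(2)

(2)


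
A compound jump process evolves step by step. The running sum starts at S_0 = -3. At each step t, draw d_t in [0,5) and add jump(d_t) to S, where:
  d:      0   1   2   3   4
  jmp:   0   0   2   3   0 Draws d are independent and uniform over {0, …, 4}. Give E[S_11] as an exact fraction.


8

Outcome values over d=0..4: [0, 0, 2, 3, 0]
Σy = 5, Σy² = 13, M = 5
μ = 5/5 = 1,  σ² = 13/5 − (1)² = 8/5
E[S_11] = -3 + 11·(1) = 8


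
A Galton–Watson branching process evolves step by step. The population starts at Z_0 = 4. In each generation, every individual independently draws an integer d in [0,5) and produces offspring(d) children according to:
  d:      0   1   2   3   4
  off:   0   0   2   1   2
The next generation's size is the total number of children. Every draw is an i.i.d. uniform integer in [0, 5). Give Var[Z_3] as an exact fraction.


Outcome values over d=0..4: [0, 0, 2, 1, 2]
Σy = 5, Σy² = 9, M = 5
μ = 5/5 = 1,  σ² = 9/5 − (1)² = 4/5
V_0 = 0, E_0 = 4
V_1 = 4/5·E_0 + (1)²·V_0 = 16/5;  E_1 = 4
V_2 = 4/5·E_1 + (1)²·V_1 = 32/5;  E_2 = 4
V_3 = 4/5·E_2 + (1)²·V_2 = 48/5;  E_3 = 4

48/5


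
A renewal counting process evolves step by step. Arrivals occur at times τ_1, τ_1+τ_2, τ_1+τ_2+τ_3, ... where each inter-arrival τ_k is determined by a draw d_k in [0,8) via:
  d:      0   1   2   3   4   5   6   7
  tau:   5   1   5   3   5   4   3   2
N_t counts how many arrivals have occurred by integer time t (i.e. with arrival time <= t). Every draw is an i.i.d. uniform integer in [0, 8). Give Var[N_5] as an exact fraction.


258795247/1073741824

Inter-arrival values over d=0..7: [5, 1, 5, 3, 5, 4, 3, 2]
Each d has probability 1/8, so the pmf of τ is: f(1) = 1/8, f(2) = 1/8, f(3) = 1/4, f(4) = 1/8, f(5) = 3/8
Let p_n(j) = P(N_n = j), with p_0 = [1]. Condition on τ_1: p_n(0) = P(τ > n), and for j >= 1, p_n(j) = Σ_{k<=n} f(k)·p_{n−k}(j−1)
p_1 = [7/8, 1/8]  (j = 0..1)
p_2 = [3/4, 15/64, 1/64]  (j = 0..2)
p_3 = [1/2, 29/64, 23/512, 1/512]  (j = 0..3)
p_4 = [3/8, 1/2, 15/128, 31/4096, 1/4096]  (j = 0..4)
p_5 = [0, 25/32, 99/512, 99/4096, 39/32768, 1/32768]  (j = 0..5)
E[N_5] = Σ j·p_5(j) = 40809/32768;  E[N_5²] = Σ j²·p_5(j) = 58721/32768
Var[N_5] = 58721/32768 − (40809/32768)² = 258795247/1073741824


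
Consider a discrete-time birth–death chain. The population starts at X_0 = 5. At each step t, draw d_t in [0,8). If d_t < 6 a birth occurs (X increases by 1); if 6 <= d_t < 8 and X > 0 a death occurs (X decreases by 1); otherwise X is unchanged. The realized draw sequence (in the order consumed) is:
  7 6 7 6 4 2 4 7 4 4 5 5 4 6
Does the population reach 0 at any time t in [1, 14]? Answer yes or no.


no

t=0: X=5, d=7 → death, X_1=4
t=1: X=4, d=6 → death, X_2=3
t=2: X=3, d=7 → death, X_3=2
t=3: X=2, d=6 → death, X_4=1
t=4: X=1, d=4 → birth, X_5=2
t=5: X=2, d=2 → birth, X_6=3
t=6: X=3, d=4 → birth, X_7=4
t=7: X=4, d=7 → death, X_8=3
t=8: X=3, d=4 → birth, X_9=4
t=9: X=4, d=4 → birth, X_10=5
t=10: X=5, d=5 → birth, X_11=6
t=11: X=6, d=5 → birth, X_12=7
t=12: X=7, d=4 → birth, X_13=8
t=13: X=8, d=6 → death, X_14=7


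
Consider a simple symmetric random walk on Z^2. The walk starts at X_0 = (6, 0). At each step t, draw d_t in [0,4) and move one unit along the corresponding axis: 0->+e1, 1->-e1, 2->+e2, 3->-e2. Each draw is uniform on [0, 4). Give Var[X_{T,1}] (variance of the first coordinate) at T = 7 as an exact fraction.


7/2

Outcome values over d=0..3: [1, -1, 0, 0]
Σy = 0, Σy² = 2, M = 4
μ = 0/4 = 0,  σ² = 2/4 − (0)² = 1/2
Independent increments: Var[X_7] = 7·σ² = 7·(1/2) = 7/2


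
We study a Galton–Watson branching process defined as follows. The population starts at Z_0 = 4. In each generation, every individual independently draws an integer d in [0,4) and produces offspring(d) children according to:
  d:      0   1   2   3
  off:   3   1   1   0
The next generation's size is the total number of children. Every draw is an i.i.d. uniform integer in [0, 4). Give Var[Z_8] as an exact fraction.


482553984375/1073741824

Outcome values over d=0..3: [3, 1, 1, 0]
Σy = 5, Σy² = 11, M = 4
μ = 5/4 = 5/4,  σ² = 11/4 − (5/4)² = 19/16
V_0 = 0, E_0 = 4
V_1 = 19/16·E_0 + (5/4)²·V_0 = 19/4;  E_1 = 5
V_2 = 19/16·E_1 + (5/4)²·V_1 = 855/64;  E_2 = 25/4
V_3 = 19/16·E_2 + (5/4)²·V_2 = 28975/1024;  E_3 = 125/16
V_4 = 19/16·E_3 + (5/4)²·V_3 = 876375/16384;  E_4 = 625/64
V_5 = 19/16·E_4 + (5/4)²·V_4 = 24949375/262144;  E_5 = 3125/256
V_6 = 19/16·E_5 + (5/4)²·V_5 = 684534375/4194304;  E_6 = 15625/1024
V_7 = 19/16·E_6 + (5/4)²·V_6 = 18329359375/67108864;  E_7 = 78125/4096
V_8 = 19/16·E_7 + (5/4)²·V_7 = 482553984375/1073741824;  E_8 = 390625/16384


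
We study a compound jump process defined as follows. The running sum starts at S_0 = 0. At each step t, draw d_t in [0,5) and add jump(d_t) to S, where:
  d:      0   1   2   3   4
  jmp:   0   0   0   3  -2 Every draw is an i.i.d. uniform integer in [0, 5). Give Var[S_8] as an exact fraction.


512/25

Outcome values over d=0..4: [0, 0, 0, 3, -2]
Σy = 1, Σy² = 13, M = 5
μ = 1/5 = 1/5,  σ² = 13/5 − (1/5)² = 64/25
Independent increments: Var[S_8] = 8·σ² = 8·(64/25) = 512/25


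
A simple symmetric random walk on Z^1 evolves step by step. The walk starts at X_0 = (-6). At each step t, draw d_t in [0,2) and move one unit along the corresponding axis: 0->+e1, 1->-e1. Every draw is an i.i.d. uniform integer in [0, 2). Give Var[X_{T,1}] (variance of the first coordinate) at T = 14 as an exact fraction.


14

Outcome values over d=0..1: [1, -1]
Σy = 0, Σy² = 2, M = 2
μ = 0/2 = 0,  σ² = 2/2 − (0)² = 1
Independent increments: Var[X_14] = 14·σ² = 14·(1) = 14


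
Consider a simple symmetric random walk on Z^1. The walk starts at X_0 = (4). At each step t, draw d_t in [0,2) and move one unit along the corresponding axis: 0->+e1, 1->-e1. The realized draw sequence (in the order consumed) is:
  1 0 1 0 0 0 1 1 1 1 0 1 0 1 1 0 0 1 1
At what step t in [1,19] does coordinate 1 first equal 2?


t=0: X=(4), d=1 → -e1, X_1=(3)
t=1: X=(3), d=0 → +e1, X_2=(4)
t=2: X=(4), d=1 → -e1, X_3=(3)
t=3: X=(3), d=0 → +e1, X_4=(4)
t=4: X=(4), d=0 → +e1, X_5=(5)
t=5: X=(5), d=0 → +e1, X_6=(6)
t=6: X=(6), d=1 → -e1, X_7=(5)
t=7: X=(5), d=1 → -e1, X_8=(4)
t=8: X=(4), d=1 → -e1, X_9=(3)
t=9: X=(3), d=1 → -e1, X_10=(2)
t=10: X=(2), d=0 → +e1, X_11=(3)
t=11: X=(3), d=1 → -e1, X_12=(2)
t=12: X=(2), d=0 → +e1, X_13=(3)
t=13: X=(3), d=1 → -e1, X_14=(2)
t=14: X=(2), d=1 → -e1, X_15=(1)
t=15: X=(1), d=0 → +e1, X_16=(2)
t=16: X=(2), d=0 → +e1, X_17=(3)
t=17: X=(3), d=1 → -e1, X_18=(2)
t=18: X=(2), d=1 → -e1, X_19=(1)

10


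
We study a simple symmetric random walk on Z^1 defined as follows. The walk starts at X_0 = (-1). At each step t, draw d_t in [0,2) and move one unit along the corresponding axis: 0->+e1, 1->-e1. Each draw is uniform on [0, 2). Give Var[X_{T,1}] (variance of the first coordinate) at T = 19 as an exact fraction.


19

Outcome values over d=0..1: [1, -1]
Σy = 0, Σy² = 2, M = 2
μ = 0/2 = 0,  σ² = 2/2 − (0)² = 1
Independent increments: Var[X_19] = 19·σ² = 19·(1) = 19


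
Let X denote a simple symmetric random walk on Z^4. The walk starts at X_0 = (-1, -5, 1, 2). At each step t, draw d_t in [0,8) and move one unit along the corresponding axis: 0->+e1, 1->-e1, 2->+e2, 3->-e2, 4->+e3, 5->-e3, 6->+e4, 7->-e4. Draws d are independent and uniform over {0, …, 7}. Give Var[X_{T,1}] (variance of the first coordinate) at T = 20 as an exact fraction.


5

Outcome values over d=0..7: [1, -1, 0, 0, 0, 0, 0, 0]
Σy = 0, Σy² = 2, M = 8
μ = 0/8 = 0,  σ² = 2/8 − (0)² = 1/4
Independent increments: Var[X_20] = 20·σ² = 20·(1/4) = 5


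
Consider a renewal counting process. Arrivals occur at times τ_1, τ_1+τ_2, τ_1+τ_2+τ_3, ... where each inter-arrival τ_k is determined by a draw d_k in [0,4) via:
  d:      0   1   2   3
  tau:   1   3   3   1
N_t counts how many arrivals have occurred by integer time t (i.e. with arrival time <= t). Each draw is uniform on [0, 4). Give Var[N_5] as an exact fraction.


999/1024

Inter-arrival values over d=0..3: [1, 3, 3, 1]
Each d has probability 1/4, so the pmf of τ is: f(1) = 1/2, f(3) = 1/2
Let p_n(j) = P(N_n = j), with p_0 = [1]. Condition on τ_1: p_n(0) = P(τ > n), and for j >= 1, p_n(j) = Σ_{k<=n} f(k)·p_{n−k}(j−1)
p_1 = [1/2, 1/2]  (j = 0..1)
p_2 = [1/2, 1/4, 1/4]  (j = 0..2)
p_3 = [0, 3/4, 1/8, 1/8]  (j = 0..3)
p_4 = [0, 1/4, 5/8, 1/16, 1/16]  (j = 0..4)
p_5 = [0, 1/4, 1/4, 7/16, 1/32, 1/32]  (j = 0..5)
E[N_5] = Σ j·p_5(j) = 75/32;  E[N_5²] = Σ j²·p_5(j) = 207/32
Var[N_5] = 207/32 − (75/32)² = 999/1024


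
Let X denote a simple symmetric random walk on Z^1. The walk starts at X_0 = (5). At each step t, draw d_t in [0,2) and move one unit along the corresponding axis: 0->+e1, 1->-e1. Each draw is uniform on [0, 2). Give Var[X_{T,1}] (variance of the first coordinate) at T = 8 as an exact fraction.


8

Outcome values over d=0..1: [1, -1]
Σy = 0, Σy² = 2, M = 2
μ = 0/2 = 0,  σ² = 2/2 − (0)² = 1
Independent increments: Var[X_8] = 8·σ² = 8·(1) = 8


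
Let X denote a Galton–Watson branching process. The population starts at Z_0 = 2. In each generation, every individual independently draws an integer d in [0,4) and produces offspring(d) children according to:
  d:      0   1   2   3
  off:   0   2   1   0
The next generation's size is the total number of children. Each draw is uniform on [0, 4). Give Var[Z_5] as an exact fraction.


695871/524288

Outcome values over d=0..3: [0, 2, 1, 0]
Σy = 3, Σy² = 5, M = 4
μ = 3/4 = 3/4,  σ² = 5/4 − (3/4)² = 11/16
V_0 = 0, E_0 = 2
V_1 = 11/16·E_0 + (3/4)²·V_0 = 11/8;  E_1 = 3/2
V_2 = 11/16·E_1 + (3/4)²·V_1 = 231/128;  E_2 = 9/8
V_3 = 11/16·E_2 + (3/4)²·V_2 = 3663/2048;  E_3 = 27/32
V_4 = 11/16·E_3 + (3/4)²·V_3 = 51975/32768;  E_4 = 81/128
V_5 = 11/16·E_4 + (3/4)²·V_4 = 695871/524288;  E_5 = 243/512


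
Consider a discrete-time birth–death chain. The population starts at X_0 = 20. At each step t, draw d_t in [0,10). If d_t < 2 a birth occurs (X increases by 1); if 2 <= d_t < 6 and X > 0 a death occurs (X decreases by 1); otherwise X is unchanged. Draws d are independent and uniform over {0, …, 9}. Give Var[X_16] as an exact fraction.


224/25

X can drop by at most 1 per step and X_0 = 20 > T = 16, so X_t >= 20 − t >= 4 > 0 for every t <= 16: the floor at 0 (the 'and X > 0' condition) never binds. Hence X_16 = X_0 + Σ_{t<16} Y_t with i.i.d. increments Y_t = y(d_t) ∈ {+1, −1, 0}.
Outcome values over d=0..9: [1, 1, -1, -1, -1, -1, 0, 0, 0, 0]
Σy = -2, Σy² = 6, M = 10
μ = -2/10 = -1/5,  σ² = 6/10 − (-1/5)² = 14/25
Independent increments: Var[X_16] = 16·σ² = 16·(14/25) = 224/25


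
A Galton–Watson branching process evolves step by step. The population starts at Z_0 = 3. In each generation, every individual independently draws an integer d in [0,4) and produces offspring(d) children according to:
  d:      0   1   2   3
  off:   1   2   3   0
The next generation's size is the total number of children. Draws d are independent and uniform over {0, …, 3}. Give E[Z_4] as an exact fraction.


Outcome values over d=0..3: [1, 2, 3, 0]
Σy = 6, Σy² = 14, M = 4
μ = 6/4 = 3/2,  σ² = 14/4 − (3/2)² = 5/4
E[Z_0] = 3
E[Z_1] = 3/2·E[Z_0] = 9/2
E[Z_2] = 3/2·E[Z_1] = 27/4
E[Z_3] = 3/2·E[Z_2] = 81/8
E[Z_4] = 3/2·E[Z_3] = 243/16

243/16


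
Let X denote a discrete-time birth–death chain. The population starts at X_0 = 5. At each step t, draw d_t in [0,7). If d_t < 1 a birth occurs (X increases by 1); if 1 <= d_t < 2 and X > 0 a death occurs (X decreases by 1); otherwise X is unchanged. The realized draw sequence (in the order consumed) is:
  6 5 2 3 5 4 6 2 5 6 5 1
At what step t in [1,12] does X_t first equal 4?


t=0: X=5, d=6 → hold, X_1=5
t=1: X=5, d=5 → hold, X_2=5
t=2: X=5, d=2 → hold, X_3=5
t=3: X=5, d=3 → hold, X_4=5
t=4: X=5, d=5 → hold, X_5=5
t=5: X=5, d=4 → hold, X_6=5
t=6: X=5, d=6 → hold, X_7=5
t=7: X=5, d=2 → hold, X_8=5
t=8: X=5, d=5 → hold, X_9=5
t=9: X=5, d=6 → hold, X_10=5
t=10: X=5, d=5 → hold, X_11=5
t=11: X=5, d=1 → death, X_12=4

12


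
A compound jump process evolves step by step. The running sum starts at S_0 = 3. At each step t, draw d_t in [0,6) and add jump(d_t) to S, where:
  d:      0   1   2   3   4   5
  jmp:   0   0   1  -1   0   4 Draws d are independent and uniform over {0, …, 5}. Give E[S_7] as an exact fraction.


Outcome values over d=0..5: [0, 0, 1, -1, 0, 4]
Σy = 4, Σy² = 18, M = 6
μ = 4/6 = 2/3,  σ² = 18/6 − (2/3)² = 23/9
E[S_7] = 3 + 7·(2/3) = 23/3

23/3


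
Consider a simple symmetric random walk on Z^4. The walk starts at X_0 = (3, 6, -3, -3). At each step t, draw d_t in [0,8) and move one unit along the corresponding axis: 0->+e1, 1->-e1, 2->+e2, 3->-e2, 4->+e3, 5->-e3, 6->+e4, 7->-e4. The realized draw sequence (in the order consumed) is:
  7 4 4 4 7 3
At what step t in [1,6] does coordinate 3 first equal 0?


4

t=0: X=(3, 6, -3, -3), d=7 → -e4, X_1=(3, 6, -3, -4)
t=1: X=(3, 6, -3, -4), d=4 → +e3, X_2=(3, 6, -2, -4)
t=2: X=(3, 6, -2, -4), d=4 → +e3, X_3=(3, 6, -1, -4)
t=3: X=(3, 6, -1, -4), d=4 → +e3, X_4=(3, 6, 0, -4)
t=4: X=(3, 6, 0, -4), d=7 → -e4, X_5=(3, 6, 0, -5)
t=5: X=(3, 6, 0, -5), d=3 → -e2, X_6=(3, 5, 0, -5)


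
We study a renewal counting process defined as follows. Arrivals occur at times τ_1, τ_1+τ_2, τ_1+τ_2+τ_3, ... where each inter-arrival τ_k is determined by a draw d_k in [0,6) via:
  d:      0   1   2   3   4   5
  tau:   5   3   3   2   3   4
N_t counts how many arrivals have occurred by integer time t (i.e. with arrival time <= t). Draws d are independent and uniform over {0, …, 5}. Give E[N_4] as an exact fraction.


31/36

Inter-arrival values over d=0..5: [5, 3, 3, 2, 3, 4]
Each d has probability 1/6, so the pmf of τ is: f(2) = 1/6, f(3) = 1/2, f(4) = 1/6, f(5) = 1/6
Renewal equation for m(n) = E[N_n]: condition on τ_1 = k (if k <= n, one arrival plus a fresh copy on the remaining n−k steps): m(n) = F(n) + Σ_{k<=n} f(k)·m(n−k), where F(n) = P(τ <= n) and m(0) = 0
m(1) = F(1) = 0
m(2) = F(2) = 1/6
m(3) = F(3) = 2/3
m(4) = F(4) + f(2)·m(2) = 5/6 + 1/6·1/6 = 31/36
E[N_4] = m(4) = 31/36


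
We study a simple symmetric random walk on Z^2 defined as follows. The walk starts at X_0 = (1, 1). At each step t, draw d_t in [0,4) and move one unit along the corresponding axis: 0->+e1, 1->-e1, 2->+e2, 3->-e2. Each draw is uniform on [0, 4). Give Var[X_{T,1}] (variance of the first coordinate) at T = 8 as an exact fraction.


Outcome values over d=0..3: [1, -1, 0, 0]
Σy = 0, Σy² = 2, M = 4
μ = 0/4 = 0,  σ² = 2/4 − (0)² = 1/2
Independent increments: Var[X_8] = 8·σ² = 8·(1/2) = 4

4


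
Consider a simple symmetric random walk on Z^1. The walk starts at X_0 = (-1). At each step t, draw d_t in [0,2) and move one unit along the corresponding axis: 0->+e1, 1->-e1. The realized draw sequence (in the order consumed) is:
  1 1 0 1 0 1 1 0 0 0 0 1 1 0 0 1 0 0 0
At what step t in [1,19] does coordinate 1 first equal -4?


7

t=0: X=(-1), d=1 → -e1, X_1=(-2)
t=1: X=(-2), d=1 → -e1, X_2=(-3)
t=2: X=(-3), d=0 → +e1, X_3=(-2)
t=3: X=(-2), d=1 → -e1, X_4=(-3)
t=4: X=(-3), d=0 → +e1, X_5=(-2)
t=5: X=(-2), d=1 → -e1, X_6=(-3)
t=6: X=(-3), d=1 → -e1, X_7=(-4)
t=7: X=(-4), d=0 → +e1, X_8=(-3)
t=8: X=(-3), d=0 → +e1, X_9=(-2)
t=9: X=(-2), d=0 → +e1, X_10=(-1)
t=10: X=(-1), d=0 → +e1, X_11=(0)
t=11: X=(0), d=1 → -e1, X_12=(-1)
t=12: X=(-1), d=1 → -e1, X_13=(-2)
t=13: X=(-2), d=0 → +e1, X_14=(-1)
t=14: X=(-1), d=0 → +e1, X_15=(0)
t=15: X=(0), d=1 → -e1, X_16=(-1)
t=16: X=(-1), d=0 → +e1, X_17=(0)
t=17: X=(0), d=0 → +e1, X_18=(1)
t=18: X=(1), d=0 → +e1, X_19=(2)


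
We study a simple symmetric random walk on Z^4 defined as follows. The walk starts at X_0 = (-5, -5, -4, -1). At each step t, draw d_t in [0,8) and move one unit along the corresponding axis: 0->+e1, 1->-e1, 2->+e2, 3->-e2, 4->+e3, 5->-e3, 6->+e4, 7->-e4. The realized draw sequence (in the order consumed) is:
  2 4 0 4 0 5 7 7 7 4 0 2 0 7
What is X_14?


t=0: X=(-5, -5, -4, -1), d=2 → +e2, X_1=(-5, -4, -4, -1)
t=1: X=(-5, -4, -4, -1), d=4 → +e3, X_2=(-5, -4, -3, -1)
t=2: X=(-5, -4, -3, -1), d=0 → +e1, X_3=(-4, -4, -3, -1)
t=3: X=(-4, -4, -3, -1), d=4 → +e3, X_4=(-4, -4, -2, -1)
t=4: X=(-4, -4, -2, -1), d=0 → +e1, X_5=(-3, -4, -2, -1)
t=5: X=(-3, -4, -2, -1), d=5 → -e3, X_6=(-3, -4, -3, -1)
t=6: X=(-3, -4, -3, -1), d=7 → -e4, X_7=(-3, -4, -3, -2)
t=7: X=(-3, -4, -3, -2), d=7 → -e4, X_8=(-3, -4, -3, -3)
t=8: X=(-3, -4, -3, -3), d=7 → -e4, X_9=(-3, -4, -3, -4)
t=9: X=(-3, -4, -3, -4), d=4 → +e3, X_10=(-3, -4, -2, -4)
t=10: X=(-3, -4, -2, -4), d=0 → +e1, X_11=(-2, -4, -2, -4)
t=11: X=(-2, -4, -2, -4), d=2 → +e2, X_12=(-2, -3, -2, -4)
t=12: X=(-2, -3, -2, -4), d=0 → +e1, X_13=(-1, -3, -2, -4)
t=13: X=(-1, -3, -2, -4), d=7 → -e4, X_14=(-1, -3, -2, -5)

(-1, -3, -2, -5)


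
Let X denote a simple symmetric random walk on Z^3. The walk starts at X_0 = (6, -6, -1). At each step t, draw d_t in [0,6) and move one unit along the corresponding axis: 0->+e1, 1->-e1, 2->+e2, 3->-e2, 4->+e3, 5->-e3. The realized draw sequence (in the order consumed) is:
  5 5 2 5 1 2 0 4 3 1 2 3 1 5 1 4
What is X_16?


(3, -5, -3)

t=0: X=(6, -6, -1), d=5 → -e3, X_1=(6, -6, -2)
t=1: X=(6, -6, -2), d=5 → -e3, X_2=(6, -6, -3)
t=2: X=(6, -6, -3), d=2 → +e2, X_3=(6, -5, -3)
t=3: X=(6, -5, -3), d=5 → -e3, X_4=(6, -5, -4)
t=4: X=(6, -5, -4), d=1 → -e1, X_5=(5, -5, -4)
t=5: X=(5, -5, -4), d=2 → +e2, X_6=(5, -4, -4)
t=6: X=(5, -4, -4), d=0 → +e1, X_7=(6, -4, -4)
t=7: X=(6, -4, -4), d=4 → +e3, X_8=(6, -4, -3)
t=8: X=(6, -4, -3), d=3 → -e2, X_9=(6, -5, -3)
t=9: X=(6, -5, -3), d=1 → -e1, X_10=(5, -5, -3)
t=10: X=(5, -5, -3), d=2 → +e2, X_11=(5, -4, -3)
t=11: X=(5, -4, -3), d=3 → -e2, X_12=(5, -5, -3)
t=12: X=(5, -5, -3), d=1 → -e1, X_13=(4, -5, -3)
t=13: X=(4, -5, -3), d=5 → -e3, X_14=(4, -5, -4)
t=14: X=(4, -5, -4), d=1 → -e1, X_15=(3, -5, -4)
t=15: X=(3, -5, -4), d=4 → +e3, X_16=(3, -5, -3)


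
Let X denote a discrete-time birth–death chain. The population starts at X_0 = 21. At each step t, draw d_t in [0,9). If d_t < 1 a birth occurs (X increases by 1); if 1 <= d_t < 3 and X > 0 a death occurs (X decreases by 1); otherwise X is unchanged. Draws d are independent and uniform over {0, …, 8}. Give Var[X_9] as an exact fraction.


X can drop by at most 1 per step and X_0 = 21 > T = 9, so X_t >= 21 − t >= 12 > 0 for every t <= 9: the floor at 0 (the 'and X > 0' condition) never binds. Hence X_9 = X_0 + Σ_{t<9} Y_t with i.i.d. increments Y_t = y(d_t) ∈ {+1, −1, 0}.
Outcome values over d=0..8: [1, -1, -1, 0, 0, 0, 0, 0, 0]
Σy = -1, Σy² = 3, M = 9
μ = -1/9 = -1/9,  σ² = 3/9 − (-1/9)² = 26/81
Independent increments: Var[X_9] = 9·σ² = 9·(26/81) = 26/9

26/9


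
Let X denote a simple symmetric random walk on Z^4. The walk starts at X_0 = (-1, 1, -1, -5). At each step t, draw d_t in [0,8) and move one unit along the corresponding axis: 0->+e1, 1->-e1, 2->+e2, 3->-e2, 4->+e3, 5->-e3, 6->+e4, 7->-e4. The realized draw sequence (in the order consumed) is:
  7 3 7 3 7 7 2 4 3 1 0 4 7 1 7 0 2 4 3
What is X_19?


t=0: X=(-1, 1, -1, -5), d=7 → -e4, X_1=(-1, 1, -1, -6)
t=1: X=(-1, 1, -1, -6), d=3 → -e2, X_2=(-1, 0, -1, -6)
t=2: X=(-1, 0, -1, -6), d=7 → -e4, X_3=(-1, 0, -1, -7)
t=3: X=(-1, 0, -1, -7), d=3 → -e2, X_4=(-1, -1, -1, -7)
t=4: X=(-1, -1, -1, -7), d=7 → -e4, X_5=(-1, -1, -1, -8)
t=5: X=(-1, -1, -1, -8), d=7 → -e4, X_6=(-1, -1, -1, -9)
t=6: X=(-1, -1, -1, -9), d=2 → +e2, X_7=(-1, 0, -1, -9)
t=7: X=(-1, 0, -1, -9), d=4 → +e3, X_8=(-1, 0, 0, -9)
t=8: X=(-1, 0, 0, -9), d=3 → -e2, X_9=(-1, -1, 0, -9)
t=9: X=(-1, -1, 0, -9), d=1 → -e1, X_10=(-2, -1, 0, -9)
t=10: X=(-2, -1, 0, -9), d=0 → +e1, X_11=(-1, -1, 0, -9)
t=11: X=(-1, -1, 0, -9), d=4 → +e3, X_12=(-1, -1, 1, -9)
t=12: X=(-1, -1, 1, -9), d=7 → -e4, X_13=(-1, -1, 1, -10)
t=13: X=(-1, -1, 1, -10), d=1 → -e1, X_14=(-2, -1, 1, -10)
t=14: X=(-2, -1, 1, -10), d=7 → -e4, X_15=(-2, -1, 1, -11)
t=15: X=(-2, -1, 1, -11), d=0 → +e1, X_16=(-1, -1, 1, -11)
t=16: X=(-1, -1, 1, -11), d=2 → +e2, X_17=(-1, 0, 1, -11)
t=17: X=(-1, 0, 1, -11), d=4 → +e3, X_18=(-1, 0, 2, -11)
t=18: X=(-1, 0, 2, -11), d=3 → -e2, X_19=(-1, -1, 2, -11)

(-1, -1, 2, -11)


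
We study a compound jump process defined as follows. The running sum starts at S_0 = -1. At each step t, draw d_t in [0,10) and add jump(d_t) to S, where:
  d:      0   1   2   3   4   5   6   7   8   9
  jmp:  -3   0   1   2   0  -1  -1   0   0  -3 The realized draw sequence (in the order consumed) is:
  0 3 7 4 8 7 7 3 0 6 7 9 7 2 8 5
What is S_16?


-7

t=0: S=-1, d=0, jump=-3, S_1=-4
t=1: S=-4, d=3, jump=2, S_2=-2
t=2: S=-2, d=7, jump=0, S_3=-2
t=3: S=-2, d=4, jump=0, S_4=-2
t=4: S=-2, d=8, jump=0, S_5=-2
t=5: S=-2, d=7, jump=0, S_6=-2
t=6: S=-2, d=7, jump=0, S_7=-2
t=7: S=-2, d=3, jump=2, S_8=0
t=8: S=0, d=0, jump=-3, S_9=-3
t=9: S=-3, d=6, jump=-1, S_10=-4
t=10: S=-4, d=7, jump=0, S_11=-4
t=11: S=-4, d=9, jump=-3, S_12=-7
t=12: S=-7, d=7, jump=0, S_13=-7
t=13: S=-7, d=2, jump=1, S_14=-6
t=14: S=-6, d=8, jump=0, S_15=-6
t=15: S=-6, d=5, jump=-1, S_16=-7


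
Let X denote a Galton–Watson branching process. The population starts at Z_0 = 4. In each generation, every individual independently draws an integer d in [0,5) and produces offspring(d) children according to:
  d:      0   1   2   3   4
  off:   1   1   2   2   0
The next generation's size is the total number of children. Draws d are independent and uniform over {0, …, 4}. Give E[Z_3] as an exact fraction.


864/125

Outcome values over d=0..4: [1, 1, 2, 2, 0]
Σy = 6, Σy² = 10, M = 5
μ = 6/5 = 6/5,  σ² = 10/5 − (6/5)² = 14/25
E[Z_0] = 4
E[Z_1] = 6/5·E[Z_0] = 24/5
E[Z_2] = 6/5·E[Z_1] = 144/25
E[Z_3] = 6/5·E[Z_2] = 864/125


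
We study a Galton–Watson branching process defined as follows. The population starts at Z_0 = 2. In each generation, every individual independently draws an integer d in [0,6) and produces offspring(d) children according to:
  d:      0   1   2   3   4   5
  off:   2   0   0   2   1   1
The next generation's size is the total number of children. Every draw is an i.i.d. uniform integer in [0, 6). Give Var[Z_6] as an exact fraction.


Outcome values over d=0..5: [2, 0, 0, 2, 1, 1]
Σy = 6, Σy² = 10, M = 6
μ = 6/6 = 1,  σ² = 10/6 − (1)² = 2/3
V_0 = 0, E_0 = 2
V_1 = 2/3·E_0 + (1)²·V_0 = 4/3;  E_1 = 2
V_2 = 2/3·E_1 + (1)²·V_1 = 8/3;  E_2 = 2
V_3 = 2/3·E_2 + (1)²·V_2 = 4;  E_3 = 2
V_4 = 2/3·E_3 + (1)²·V_3 = 16/3;  E_4 = 2
V_5 = 2/3·E_4 + (1)²·V_4 = 20/3;  E_5 = 2
V_6 = 2/3·E_5 + (1)²·V_5 = 8;  E_6 = 2

8


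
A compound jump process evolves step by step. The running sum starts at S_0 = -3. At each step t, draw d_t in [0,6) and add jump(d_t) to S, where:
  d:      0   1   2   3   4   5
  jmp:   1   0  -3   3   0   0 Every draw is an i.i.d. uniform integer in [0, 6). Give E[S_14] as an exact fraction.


Outcome values over d=0..5: [1, 0, -3, 3, 0, 0]
Σy = 1, Σy² = 19, M = 6
μ = 1/6 = 1/6,  σ² = 19/6 − (1/6)² = 113/36
E[S_14] = -3 + 14·(1/6) = -2/3

-2/3


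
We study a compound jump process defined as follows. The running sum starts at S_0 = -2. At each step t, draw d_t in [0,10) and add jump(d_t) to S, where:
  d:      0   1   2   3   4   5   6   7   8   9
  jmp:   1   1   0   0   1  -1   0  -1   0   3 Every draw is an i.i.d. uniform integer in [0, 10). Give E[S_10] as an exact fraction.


Outcome values over d=0..9: [1, 1, 0, 0, 1, -1, 0, -1, 0, 3]
Σy = 4, Σy² = 14, M = 10
μ = 4/10 = 2/5,  σ² = 14/10 − (2/5)² = 31/25
E[S_10] = -2 + 10·(2/5) = 2

2


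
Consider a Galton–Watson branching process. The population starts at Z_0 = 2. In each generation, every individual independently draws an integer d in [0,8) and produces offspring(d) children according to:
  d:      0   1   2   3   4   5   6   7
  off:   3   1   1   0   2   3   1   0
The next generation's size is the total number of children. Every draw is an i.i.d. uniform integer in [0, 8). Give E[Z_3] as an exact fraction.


1331/256

Outcome values over d=0..7: [3, 1, 1, 0, 2, 3, 1, 0]
Σy = 11, Σy² = 25, M = 8
μ = 11/8 = 11/8,  σ² = 25/8 − (11/8)² = 79/64
E[Z_0] = 2
E[Z_1] = 11/8·E[Z_0] = 11/4
E[Z_2] = 11/8·E[Z_1] = 121/32
E[Z_3] = 11/8·E[Z_2] = 1331/256


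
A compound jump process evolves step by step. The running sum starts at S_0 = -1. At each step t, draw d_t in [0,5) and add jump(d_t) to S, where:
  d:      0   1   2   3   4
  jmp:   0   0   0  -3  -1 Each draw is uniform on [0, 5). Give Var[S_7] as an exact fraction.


238/25

Outcome values over d=0..4: [0, 0, 0, -3, -1]
Σy = -4, Σy² = 10, M = 5
μ = -4/5 = -4/5,  σ² = 10/5 − (-4/5)² = 34/25
Independent increments: Var[S_7] = 7·σ² = 7·(34/25) = 238/25


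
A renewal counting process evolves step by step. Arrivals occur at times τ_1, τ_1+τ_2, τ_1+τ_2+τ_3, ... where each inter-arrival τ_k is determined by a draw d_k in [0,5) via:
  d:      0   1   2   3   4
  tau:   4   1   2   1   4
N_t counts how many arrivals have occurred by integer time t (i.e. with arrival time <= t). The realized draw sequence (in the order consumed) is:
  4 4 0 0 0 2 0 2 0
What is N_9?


2

draw d_1=4: τ_1=4, arrival time A_1=4
draw d_2=4: τ_2=4, arrival time A_2=8
draw d_3=0: τ_3=4, arrival time A_3=12
draw d_4=0: τ_4=4, arrival time A_4=16
draw d_5=0: τ_5=4, arrival time A_5=20
draw d_6=2: τ_6=2, arrival time A_6=22
draw d_7=0: τ_7=4, arrival time A_7=26
draw d_8=2: τ_8=2, arrival time A_8=28
draw d_9=0: τ_9=4, arrival time A_9=32
N_t over t=0..9: 0:0 1:0 2:0 3:0 4:1 5:1 6:1 7:1 8:2 9:2


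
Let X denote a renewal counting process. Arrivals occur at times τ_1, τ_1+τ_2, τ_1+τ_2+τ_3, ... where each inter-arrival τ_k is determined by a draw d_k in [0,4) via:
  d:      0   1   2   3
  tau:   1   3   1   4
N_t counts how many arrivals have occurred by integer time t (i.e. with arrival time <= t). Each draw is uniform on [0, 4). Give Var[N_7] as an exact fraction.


22391/16384

Inter-arrival values over d=0..3: [1, 3, 1, 4]
Each d has probability 1/4, so the pmf of τ is: f(1) = 1/2, f(3) = 1/4, f(4) = 1/4
Let p_n(j) = P(N_n = j), with p_0 = [1]. Condition on τ_1: p_n(0) = P(τ > n), and for j >= 1, p_n(j) = Σ_{k<=n} f(k)·p_{n−k}(j−1)
p_1 = [1/2, 1/2]  (j = 0..1)
p_2 = [1/2, 1/4, 1/4]  (j = 0..2)
p_3 = [1/4, 1/2, 1/8, 1/8]  (j = 0..3)
p_4 = [0, 1/2, 3/8, 1/16, 1/16]  (j = 0..4)
p_5 = [0, 1/4, 7/16, 1/4, 1/32, 1/32]  (j = 0..5)
p_6 = [0, 3/16, 5/16, 5/16, 5/32, 1/64, 1/64]  (j = 0..6)
p_7 = [0, 1/16, 11/32, 9/32, 13/64, 3/32, 1/128, 1/128]  (j = 0..7)
E[N_7] = Σ j·p_7(j) = 381/128;  E[N_7²] = Σ j²·p_7(j) = 1309/128
Var[N_7] = 1309/128 − (381/128)² = 22391/16384


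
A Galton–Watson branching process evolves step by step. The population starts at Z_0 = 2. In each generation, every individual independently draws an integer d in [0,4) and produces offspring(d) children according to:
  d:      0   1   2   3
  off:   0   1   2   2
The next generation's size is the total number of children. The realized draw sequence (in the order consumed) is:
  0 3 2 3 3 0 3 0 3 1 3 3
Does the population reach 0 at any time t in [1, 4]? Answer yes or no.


no

gen 0: Z_0=2, draws=[0, 3], offspring=[0, 2], Z_1=2
gen 1: Z_1=2, draws=[2, 3], offspring=[2, 2], Z_2=4
gen 2: Z_2=4, draws=[3, 0, 3, 0], offspring=[2, 0, 2, 0], Z_3=4
gen 3: Z_3=4, draws=[3, 1, 3, 3], offspring=[2, 1, 2, 2], Z_4=7


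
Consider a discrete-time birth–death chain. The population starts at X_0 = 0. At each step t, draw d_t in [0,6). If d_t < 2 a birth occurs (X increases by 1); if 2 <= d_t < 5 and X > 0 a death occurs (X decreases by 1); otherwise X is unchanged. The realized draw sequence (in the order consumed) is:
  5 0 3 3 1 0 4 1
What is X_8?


t=0: X=0, d=5 → hold, X_1=0
t=1: X=0, d=0 → birth, X_2=1
t=2: X=1, d=3 → death, X_3=0
t=3: X=0, d=3 → hold, X_4=0
t=4: X=0, d=1 → birth, X_5=1
t=5: X=1, d=0 → birth, X_6=2
t=6: X=2, d=4 → death, X_7=1
t=7: X=1, d=1 → birth, X_8=2

2


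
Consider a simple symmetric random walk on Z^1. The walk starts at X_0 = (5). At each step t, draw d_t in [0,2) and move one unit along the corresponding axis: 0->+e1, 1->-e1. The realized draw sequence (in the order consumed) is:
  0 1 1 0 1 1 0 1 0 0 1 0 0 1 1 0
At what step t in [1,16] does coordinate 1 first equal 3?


t=0: X=(5), d=0 → +e1, X_1=(6)
t=1: X=(6), d=1 → -e1, X_2=(5)
t=2: X=(5), d=1 → -e1, X_3=(4)
t=3: X=(4), d=0 → +e1, X_4=(5)
t=4: X=(5), d=1 → -e1, X_5=(4)
t=5: X=(4), d=1 → -e1, X_6=(3)
t=6: X=(3), d=0 → +e1, X_7=(4)
t=7: X=(4), d=1 → -e1, X_8=(3)
t=8: X=(3), d=0 → +e1, X_9=(4)
t=9: X=(4), d=0 → +e1, X_10=(5)
t=10: X=(5), d=1 → -e1, X_11=(4)
t=11: X=(4), d=0 → +e1, X_12=(5)
t=12: X=(5), d=0 → +e1, X_13=(6)
t=13: X=(6), d=1 → -e1, X_14=(5)
t=14: X=(5), d=1 → -e1, X_15=(4)
t=15: X=(4), d=0 → +e1, X_16=(5)

6


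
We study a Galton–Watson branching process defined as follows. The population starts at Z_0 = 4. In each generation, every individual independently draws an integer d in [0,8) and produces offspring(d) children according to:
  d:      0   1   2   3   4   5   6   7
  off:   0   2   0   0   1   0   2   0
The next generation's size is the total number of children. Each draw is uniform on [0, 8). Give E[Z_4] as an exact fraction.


Outcome values over d=0..7: [0, 2, 0, 0, 1, 0, 2, 0]
Σy = 5, Σy² = 9, M = 8
μ = 5/8 = 5/8,  σ² = 9/8 − (5/8)² = 47/64
E[Z_0] = 4
E[Z_1] = 5/8·E[Z_0] = 5/2
E[Z_2] = 5/8·E[Z_1] = 25/16
E[Z_3] = 5/8·E[Z_2] = 125/128
E[Z_4] = 5/8·E[Z_3] = 625/1024

625/1024


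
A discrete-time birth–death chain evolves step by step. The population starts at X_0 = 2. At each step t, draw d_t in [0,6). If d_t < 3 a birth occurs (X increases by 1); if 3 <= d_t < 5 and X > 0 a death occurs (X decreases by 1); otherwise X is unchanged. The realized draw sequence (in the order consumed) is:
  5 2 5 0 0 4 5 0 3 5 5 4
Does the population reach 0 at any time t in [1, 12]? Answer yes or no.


t=0: X=2, d=5 → hold, X_1=2
t=1: X=2, d=2 → birth, X_2=3
t=2: X=3, d=5 → hold, X_3=3
t=3: X=3, d=0 → birth, X_4=4
t=4: X=4, d=0 → birth, X_5=5
t=5: X=5, d=4 → death, X_6=4
t=6: X=4, d=5 → hold, X_7=4
t=7: X=4, d=0 → birth, X_8=5
t=8: X=5, d=3 → death, X_9=4
t=9: X=4, d=5 → hold, X_10=4
t=10: X=4, d=5 → hold, X_11=4
t=11: X=4, d=4 → death, X_12=3

no


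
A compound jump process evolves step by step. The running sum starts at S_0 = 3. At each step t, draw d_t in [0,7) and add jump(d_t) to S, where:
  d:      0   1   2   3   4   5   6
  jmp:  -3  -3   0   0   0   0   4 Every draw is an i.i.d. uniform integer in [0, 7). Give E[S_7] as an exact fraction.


1

Outcome values over d=0..6: [-3, -3, 0, 0, 0, 0, 4]
Σy = -2, Σy² = 34, M = 7
μ = -2/7 = -2/7,  σ² = 34/7 − (-2/7)² = 234/49
E[S_7] = 3 + 7·(-2/7) = 1


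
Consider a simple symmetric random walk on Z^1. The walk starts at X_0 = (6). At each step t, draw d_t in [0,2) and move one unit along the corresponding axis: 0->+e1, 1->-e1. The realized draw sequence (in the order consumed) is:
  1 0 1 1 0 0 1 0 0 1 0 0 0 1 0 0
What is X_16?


t=0: X=(6), d=1 → -e1, X_1=(5)
t=1: X=(5), d=0 → +e1, X_2=(6)
t=2: X=(6), d=1 → -e1, X_3=(5)
t=3: X=(5), d=1 → -e1, X_4=(4)
t=4: X=(4), d=0 → +e1, X_5=(5)
t=5: X=(5), d=0 → +e1, X_6=(6)
t=6: X=(6), d=1 → -e1, X_7=(5)
t=7: X=(5), d=0 → +e1, X_8=(6)
t=8: X=(6), d=0 → +e1, X_9=(7)
t=9: X=(7), d=1 → -e1, X_10=(6)
t=10: X=(6), d=0 → +e1, X_11=(7)
t=11: X=(7), d=0 → +e1, X_12=(8)
t=12: X=(8), d=0 → +e1, X_13=(9)
t=13: X=(9), d=1 → -e1, X_14=(8)
t=14: X=(8), d=0 → +e1, X_15=(9)
t=15: X=(9), d=0 → +e1, X_16=(10)

(10)


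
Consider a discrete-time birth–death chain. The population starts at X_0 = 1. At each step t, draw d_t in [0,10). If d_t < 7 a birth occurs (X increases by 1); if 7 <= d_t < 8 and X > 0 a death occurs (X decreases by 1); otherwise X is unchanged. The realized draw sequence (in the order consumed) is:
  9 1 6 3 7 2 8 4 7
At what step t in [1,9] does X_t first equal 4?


4

t=0: X=1, d=9 → hold, X_1=1
t=1: X=1, d=1 → birth, X_2=2
t=2: X=2, d=6 → birth, X_3=3
t=3: X=3, d=3 → birth, X_4=4
t=4: X=4, d=7 → death, X_5=3
t=5: X=3, d=2 → birth, X_6=4
t=6: X=4, d=8 → hold, X_7=4
t=7: X=4, d=4 → birth, X_8=5
t=8: X=5, d=7 → death, X_9=4


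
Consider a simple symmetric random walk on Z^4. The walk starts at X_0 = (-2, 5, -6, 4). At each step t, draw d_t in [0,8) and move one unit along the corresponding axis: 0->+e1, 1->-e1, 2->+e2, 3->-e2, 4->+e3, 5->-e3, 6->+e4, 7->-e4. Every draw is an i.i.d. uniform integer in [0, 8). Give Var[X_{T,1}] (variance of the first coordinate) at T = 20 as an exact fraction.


Outcome values over d=0..7: [1, -1, 0, 0, 0, 0, 0, 0]
Σy = 0, Σy² = 2, M = 8
μ = 0/8 = 0,  σ² = 2/8 − (0)² = 1/4
Independent increments: Var[X_20] = 20·σ² = 20·(1/4) = 5

5


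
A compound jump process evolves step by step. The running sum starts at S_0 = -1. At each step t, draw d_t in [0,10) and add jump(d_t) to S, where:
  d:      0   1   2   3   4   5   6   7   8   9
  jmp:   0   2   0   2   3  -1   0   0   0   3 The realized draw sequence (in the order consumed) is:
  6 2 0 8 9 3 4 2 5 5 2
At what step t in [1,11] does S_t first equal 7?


7

t=0: S=-1, d=6, jump=0, S_1=-1
t=1: S=-1, d=2, jump=0, S_2=-1
t=2: S=-1, d=0, jump=0, S_3=-1
t=3: S=-1, d=8, jump=0, S_4=-1
t=4: S=-1, d=9, jump=3, S_5=2
t=5: S=2, d=3, jump=2, S_6=4
t=6: S=4, d=4, jump=3, S_7=7
t=7: S=7, d=2, jump=0, S_8=7
t=8: S=7, d=5, jump=-1, S_9=6
t=9: S=6, d=5, jump=-1, S_10=5
t=10: S=5, d=2, jump=0, S_11=5


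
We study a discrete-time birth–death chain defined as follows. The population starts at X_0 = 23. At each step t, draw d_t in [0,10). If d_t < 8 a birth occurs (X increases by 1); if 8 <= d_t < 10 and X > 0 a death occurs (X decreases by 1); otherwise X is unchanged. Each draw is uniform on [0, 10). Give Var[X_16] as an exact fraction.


X can drop by at most 1 per step and X_0 = 23 > T = 16, so X_t >= 23 − t >= 7 > 0 for every t <= 16: the floor at 0 (the 'and X > 0' condition) never binds. Hence X_16 = X_0 + Σ_{t<16} Y_t with i.i.d. increments Y_t = y(d_t) ∈ {+1, −1, 0}.
Outcome values over d=0..9: [1, 1, 1, 1, 1, 1, 1, 1, -1, -1]
Σy = 6, Σy² = 10, M = 10
μ = 6/10 = 3/5,  σ² = 10/10 − (3/5)² = 16/25
Independent increments: Var[X_16] = 16·σ² = 16·(16/25) = 256/25

256/25


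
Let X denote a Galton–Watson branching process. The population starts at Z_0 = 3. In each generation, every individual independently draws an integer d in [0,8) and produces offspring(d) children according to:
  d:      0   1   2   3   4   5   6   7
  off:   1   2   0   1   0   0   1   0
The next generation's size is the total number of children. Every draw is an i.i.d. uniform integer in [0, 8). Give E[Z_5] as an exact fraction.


Outcome values over d=0..7: [1, 2, 0, 1, 0, 0, 1, 0]
Σy = 5, Σy² = 7, M = 8
μ = 5/8 = 5/8,  σ² = 7/8 − (5/8)² = 31/64
E[Z_0] = 3
E[Z_1] = 5/8·E[Z_0] = 15/8
E[Z_2] = 5/8·E[Z_1] = 75/64
E[Z_3] = 5/8·E[Z_2] = 375/512
E[Z_4] = 5/8·E[Z_3] = 1875/4096
E[Z_5] = 5/8·E[Z_4] = 9375/32768

9375/32768


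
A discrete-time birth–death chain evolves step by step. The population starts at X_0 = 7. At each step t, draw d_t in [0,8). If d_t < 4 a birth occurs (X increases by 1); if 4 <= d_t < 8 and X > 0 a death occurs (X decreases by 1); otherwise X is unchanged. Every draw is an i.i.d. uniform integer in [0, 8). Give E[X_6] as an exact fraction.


X can drop by at most 1 per step and X_0 = 7 > T = 6, so X_t >= 7 − t >= 1 > 0 for every t <= 6: the floor at 0 (the 'and X > 0' condition) never binds. Hence X_6 = X_0 + Σ_{t<6} Y_t with i.i.d. increments Y_t = y(d_t) ∈ {+1, −1, 0}.
Outcome values over d=0..7: [1, 1, 1, 1, -1, -1, -1, -1]
Σy = 0, Σy² = 8, M = 8
μ = 0/8 = 0,  σ² = 8/8 − (0)² = 1
E[X_6] = 7 + 6·(0) = 7

7


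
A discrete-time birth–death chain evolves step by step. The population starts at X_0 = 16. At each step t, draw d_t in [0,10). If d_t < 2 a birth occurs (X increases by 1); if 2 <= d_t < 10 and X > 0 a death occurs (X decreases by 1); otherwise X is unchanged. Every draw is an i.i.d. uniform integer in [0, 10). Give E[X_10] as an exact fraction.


10

X can drop by at most 1 per step and X_0 = 16 > T = 10, so X_t >= 16 − t >= 6 > 0 for every t <= 10: the floor at 0 (the 'and X > 0' condition) never binds. Hence X_10 = X_0 + Σ_{t<10} Y_t with i.i.d. increments Y_t = y(d_t) ∈ {+1, −1, 0}.
Outcome values over d=0..9: [1, 1, -1, -1, -1, -1, -1, -1, -1, -1]
Σy = -6, Σy² = 10, M = 10
μ = -6/10 = -3/5,  σ² = 10/10 − (-3/5)² = 16/25
E[X_10] = 16 + 10·(-3/5) = 10


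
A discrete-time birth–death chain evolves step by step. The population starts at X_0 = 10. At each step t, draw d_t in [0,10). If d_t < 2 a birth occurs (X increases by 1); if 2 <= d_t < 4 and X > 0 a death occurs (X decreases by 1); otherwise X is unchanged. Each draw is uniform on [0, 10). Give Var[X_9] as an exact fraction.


18/5

X can drop by at most 1 per step and X_0 = 10 > T = 9, so X_t >= 10 − t >= 1 > 0 for every t <= 9: the floor at 0 (the 'and X > 0' condition) never binds. Hence X_9 = X_0 + Σ_{t<9} Y_t with i.i.d. increments Y_t = y(d_t) ∈ {+1, −1, 0}.
Outcome values over d=0..9: [1, 1, -1, -1, 0, 0, 0, 0, 0, 0]
Σy = 0, Σy² = 4, M = 10
μ = 0/10 = 0,  σ² = 4/10 − (0)² = 2/5
Independent increments: Var[X_9] = 9·σ² = 9·(2/5) = 18/5


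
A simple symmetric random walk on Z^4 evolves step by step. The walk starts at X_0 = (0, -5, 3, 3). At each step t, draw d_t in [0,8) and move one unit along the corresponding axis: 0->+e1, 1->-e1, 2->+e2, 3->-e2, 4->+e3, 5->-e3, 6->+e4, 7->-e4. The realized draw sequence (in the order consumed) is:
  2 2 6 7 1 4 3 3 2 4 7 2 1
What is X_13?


(-2, -3, 5, 2)

t=0: X=(0, -5, 3, 3), d=2 → +e2, X_1=(0, -4, 3, 3)
t=1: X=(0, -4, 3, 3), d=2 → +e2, X_2=(0, -3, 3, 3)
t=2: X=(0, -3, 3, 3), d=6 → +e4, X_3=(0, -3, 3, 4)
t=3: X=(0, -3, 3, 4), d=7 → -e4, X_4=(0, -3, 3, 3)
t=4: X=(0, -3, 3, 3), d=1 → -e1, X_5=(-1, -3, 3, 3)
t=5: X=(-1, -3, 3, 3), d=4 → +e3, X_6=(-1, -3, 4, 3)
t=6: X=(-1, -3, 4, 3), d=3 → -e2, X_7=(-1, -4, 4, 3)
t=7: X=(-1, -4, 4, 3), d=3 → -e2, X_8=(-1, -5, 4, 3)
t=8: X=(-1, -5, 4, 3), d=2 → +e2, X_9=(-1, -4, 4, 3)
t=9: X=(-1, -4, 4, 3), d=4 → +e3, X_10=(-1, -4, 5, 3)
t=10: X=(-1, -4, 5, 3), d=7 → -e4, X_11=(-1, -4, 5, 2)
t=11: X=(-1, -4, 5, 2), d=2 → +e2, X_12=(-1, -3, 5, 2)
t=12: X=(-1, -3, 5, 2), d=1 → -e1, X_13=(-2, -3, 5, 2)


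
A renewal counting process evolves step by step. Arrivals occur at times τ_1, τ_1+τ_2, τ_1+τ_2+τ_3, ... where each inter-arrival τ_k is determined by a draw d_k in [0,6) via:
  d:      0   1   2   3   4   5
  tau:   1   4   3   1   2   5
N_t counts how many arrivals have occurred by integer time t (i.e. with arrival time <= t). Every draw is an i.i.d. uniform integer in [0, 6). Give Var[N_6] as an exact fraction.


29921351/34012224

Inter-arrival values over d=0..5: [1, 4, 3, 1, 2, 5]
Each d has probability 1/6, so the pmf of τ is: f(1) = 1/3, f(2) = 1/6, f(3) = 1/6, f(4) = 1/6, f(5) = 1/6
Let p_n(j) = P(N_n = j), with p_0 = [1]. Condition on τ_1: p_n(0) = P(τ > n), and for j >= 1, p_n(j) = Σ_{k<=n} f(k)·p_{n−k}(j−1)
p_1 = [2/3, 1/3]  (j = 0..1)
p_2 = [1/2, 7/18, 1/9]  (j = 0..2)
p_3 = [1/3, 4/9, 5/27, 1/27]  (j = 0..3)
p_4 = [1/6, 17/36, 29/108, 13/162, 1/81]  (j = 0..4)
p_5 = [0, 17/36, 19/54, 5/36, 8/243, 1/243]  (j = 0..5)
p_6 = [0, 5/18, 31/72, 137/648, 16/243, 19/1458, 1/729]  (j = 0..6)
E[N_6] = Σ j·p_6(j) = 12305/5832;  E[N_6²] = Σ j²·p_6(j) = 31093/5832
Var[N_6] = 31093/5832 − (12305/5832)² = 29921351/34012224
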